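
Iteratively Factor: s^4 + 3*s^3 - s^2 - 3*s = (s + 1)*(s^3 + 2*s^2 - 3*s) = (s + 1)*(s + 3)*(s^2 - s) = s*(s + 1)*(s + 3)*(s - 1)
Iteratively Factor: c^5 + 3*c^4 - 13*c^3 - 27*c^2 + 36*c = (c)*(c^4 + 3*c^3 - 13*c^2 - 27*c + 36) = c*(c - 3)*(c^3 + 6*c^2 + 5*c - 12) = c*(c - 3)*(c + 3)*(c^2 + 3*c - 4) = c*(c - 3)*(c - 1)*(c + 3)*(c + 4)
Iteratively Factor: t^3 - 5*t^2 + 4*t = (t - 4)*(t^2 - t) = (t - 4)*(t - 1)*(t)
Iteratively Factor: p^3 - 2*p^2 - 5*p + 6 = (p + 2)*(p^2 - 4*p + 3) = (p - 1)*(p + 2)*(p - 3)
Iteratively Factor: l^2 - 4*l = (l - 4)*(l)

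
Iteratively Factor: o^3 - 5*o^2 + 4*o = (o)*(o^2 - 5*o + 4) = o*(o - 4)*(o - 1)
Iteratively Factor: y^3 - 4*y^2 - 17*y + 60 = (y + 4)*(y^2 - 8*y + 15) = (y - 3)*(y + 4)*(y - 5)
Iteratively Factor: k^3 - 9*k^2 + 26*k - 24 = (k - 2)*(k^2 - 7*k + 12) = (k - 4)*(k - 2)*(k - 3)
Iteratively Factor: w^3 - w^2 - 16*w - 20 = (w + 2)*(w^2 - 3*w - 10) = (w + 2)^2*(w - 5)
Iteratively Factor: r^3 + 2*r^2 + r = (r)*(r^2 + 2*r + 1) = r*(r + 1)*(r + 1)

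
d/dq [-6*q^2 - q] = -12*q - 1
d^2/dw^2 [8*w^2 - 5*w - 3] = 16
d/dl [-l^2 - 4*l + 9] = -2*l - 4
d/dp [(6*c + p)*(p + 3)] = 6*c + 2*p + 3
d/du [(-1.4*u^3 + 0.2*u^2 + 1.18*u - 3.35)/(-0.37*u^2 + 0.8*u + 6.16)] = (0.518*u^4 - 2.24*u^3 - 25.2754*u^2 - 0.0149999999999997*u + 9.9488)/(0.1369*u^4 - 0.592*u^3 - 3.9184*u^2 + 9.856*u + 37.9456)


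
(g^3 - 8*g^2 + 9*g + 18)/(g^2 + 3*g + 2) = (g^2 - 9*g + 18)/(g + 2)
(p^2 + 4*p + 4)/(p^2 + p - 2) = (p + 2)/(p - 1)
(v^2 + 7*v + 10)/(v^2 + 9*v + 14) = (v + 5)/(v + 7)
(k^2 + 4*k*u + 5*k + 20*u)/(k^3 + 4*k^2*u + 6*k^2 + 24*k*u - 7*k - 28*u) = (k + 5)/(k^2 + 6*k - 7)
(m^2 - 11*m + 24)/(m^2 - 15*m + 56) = (m - 3)/(m - 7)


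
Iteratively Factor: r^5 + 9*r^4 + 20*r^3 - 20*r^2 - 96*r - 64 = (r + 4)*(r^4 + 5*r^3 - 20*r - 16) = (r + 4)^2*(r^3 + r^2 - 4*r - 4) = (r - 2)*(r + 4)^2*(r^2 + 3*r + 2) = (r - 2)*(r + 2)*(r + 4)^2*(r + 1)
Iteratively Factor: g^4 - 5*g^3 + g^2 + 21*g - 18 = (g - 3)*(g^3 - 2*g^2 - 5*g + 6) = (g - 3)*(g + 2)*(g^2 - 4*g + 3) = (g - 3)^2*(g + 2)*(g - 1)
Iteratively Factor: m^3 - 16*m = (m + 4)*(m^2 - 4*m) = m*(m + 4)*(m - 4)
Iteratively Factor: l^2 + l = (l)*(l + 1)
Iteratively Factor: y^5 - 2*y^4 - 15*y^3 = (y + 3)*(y^4 - 5*y^3) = (y - 5)*(y + 3)*(y^3) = y*(y - 5)*(y + 3)*(y^2) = y^2*(y - 5)*(y + 3)*(y)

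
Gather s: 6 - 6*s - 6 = -6*s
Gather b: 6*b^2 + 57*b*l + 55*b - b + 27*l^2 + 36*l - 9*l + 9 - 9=6*b^2 + b*(57*l + 54) + 27*l^2 + 27*l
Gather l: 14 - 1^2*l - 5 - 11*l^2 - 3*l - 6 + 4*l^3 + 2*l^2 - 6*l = 4*l^3 - 9*l^2 - 10*l + 3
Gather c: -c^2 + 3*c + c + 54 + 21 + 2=-c^2 + 4*c + 77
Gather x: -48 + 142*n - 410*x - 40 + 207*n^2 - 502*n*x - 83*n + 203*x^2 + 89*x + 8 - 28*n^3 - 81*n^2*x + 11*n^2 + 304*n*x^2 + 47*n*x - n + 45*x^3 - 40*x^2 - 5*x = -28*n^3 + 218*n^2 + 58*n + 45*x^3 + x^2*(304*n + 163) + x*(-81*n^2 - 455*n - 326) - 80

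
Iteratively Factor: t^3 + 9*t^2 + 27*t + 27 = (t + 3)*(t^2 + 6*t + 9) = (t + 3)^2*(t + 3)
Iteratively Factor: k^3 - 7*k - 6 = (k + 1)*(k^2 - k - 6) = (k + 1)*(k + 2)*(k - 3)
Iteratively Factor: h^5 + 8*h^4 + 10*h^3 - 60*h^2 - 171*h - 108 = (h + 1)*(h^4 + 7*h^3 + 3*h^2 - 63*h - 108) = (h - 3)*(h + 1)*(h^3 + 10*h^2 + 33*h + 36) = (h - 3)*(h + 1)*(h + 3)*(h^2 + 7*h + 12) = (h - 3)*(h + 1)*(h + 3)^2*(h + 4)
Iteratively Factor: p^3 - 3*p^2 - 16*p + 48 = (p + 4)*(p^2 - 7*p + 12) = (p - 3)*(p + 4)*(p - 4)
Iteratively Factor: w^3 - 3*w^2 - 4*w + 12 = (w + 2)*(w^2 - 5*w + 6) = (w - 3)*(w + 2)*(w - 2)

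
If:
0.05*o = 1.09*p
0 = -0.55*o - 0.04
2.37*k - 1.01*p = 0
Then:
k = -0.00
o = -0.07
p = -0.00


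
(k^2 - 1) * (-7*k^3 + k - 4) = -7*k^5 + 8*k^3 - 4*k^2 - k + 4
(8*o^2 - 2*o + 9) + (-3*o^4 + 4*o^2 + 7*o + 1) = -3*o^4 + 12*o^2 + 5*o + 10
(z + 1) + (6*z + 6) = 7*z + 7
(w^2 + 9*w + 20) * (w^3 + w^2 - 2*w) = w^5 + 10*w^4 + 27*w^3 + 2*w^2 - 40*w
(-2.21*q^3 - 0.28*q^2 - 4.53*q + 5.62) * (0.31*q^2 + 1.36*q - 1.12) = -0.6851*q^5 - 3.0924*q^4 + 0.6901*q^3 - 4.105*q^2 + 12.7168*q - 6.2944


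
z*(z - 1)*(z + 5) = z^3 + 4*z^2 - 5*z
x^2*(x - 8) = x^3 - 8*x^2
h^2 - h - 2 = (h - 2)*(h + 1)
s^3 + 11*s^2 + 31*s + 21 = (s + 1)*(s + 3)*(s + 7)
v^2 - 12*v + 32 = (v - 8)*(v - 4)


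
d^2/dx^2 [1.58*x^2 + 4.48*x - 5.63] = 3.16000000000000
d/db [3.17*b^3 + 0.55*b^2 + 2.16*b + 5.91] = 9.51*b^2 + 1.1*b + 2.16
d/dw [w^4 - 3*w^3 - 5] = w^2*(4*w - 9)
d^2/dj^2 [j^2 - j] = 2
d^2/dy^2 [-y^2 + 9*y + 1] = -2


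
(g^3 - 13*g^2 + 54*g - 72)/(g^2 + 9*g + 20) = (g^3 - 13*g^2 + 54*g - 72)/(g^2 + 9*g + 20)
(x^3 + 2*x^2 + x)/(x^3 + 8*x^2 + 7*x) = (x + 1)/(x + 7)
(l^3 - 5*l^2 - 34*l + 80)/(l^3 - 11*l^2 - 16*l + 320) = (l - 2)/(l - 8)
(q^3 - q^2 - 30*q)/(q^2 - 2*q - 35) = q*(q - 6)/(q - 7)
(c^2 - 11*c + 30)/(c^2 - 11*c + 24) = (c^2 - 11*c + 30)/(c^2 - 11*c + 24)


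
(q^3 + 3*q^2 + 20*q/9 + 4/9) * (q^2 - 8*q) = q^5 - 5*q^4 - 196*q^3/9 - 52*q^2/3 - 32*q/9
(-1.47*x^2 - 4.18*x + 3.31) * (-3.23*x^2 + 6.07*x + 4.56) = 4.7481*x^4 + 4.5785*x^3 - 42.7671*x^2 + 1.03090000000001*x + 15.0936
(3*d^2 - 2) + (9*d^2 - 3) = 12*d^2 - 5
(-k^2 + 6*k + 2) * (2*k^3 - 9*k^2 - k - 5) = -2*k^5 + 21*k^4 - 49*k^3 - 19*k^2 - 32*k - 10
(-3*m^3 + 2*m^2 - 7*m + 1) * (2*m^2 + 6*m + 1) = -6*m^5 - 14*m^4 - 5*m^3 - 38*m^2 - m + 1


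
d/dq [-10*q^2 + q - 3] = 1 - 20*q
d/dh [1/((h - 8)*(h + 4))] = 2*(2 - h)/(h^4 - 8*h^3 - 48*h^2 + 256*h + 1024)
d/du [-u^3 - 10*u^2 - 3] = u*(-3*u - 20)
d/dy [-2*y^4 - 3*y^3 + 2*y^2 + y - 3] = -8*y^3 - 9*y^2 + 4*y + 1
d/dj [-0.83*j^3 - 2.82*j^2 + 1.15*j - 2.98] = -2.49*j^2 - 5.64*j + 1.15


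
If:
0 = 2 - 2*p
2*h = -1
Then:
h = -1/2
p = 1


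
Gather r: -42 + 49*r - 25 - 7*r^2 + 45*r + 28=-7*r^2 + 94*r - 39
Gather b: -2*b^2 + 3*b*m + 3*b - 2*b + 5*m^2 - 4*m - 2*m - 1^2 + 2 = -2*b^2 + b*(3*m + 1) + 5*m^2 - 6*m + 1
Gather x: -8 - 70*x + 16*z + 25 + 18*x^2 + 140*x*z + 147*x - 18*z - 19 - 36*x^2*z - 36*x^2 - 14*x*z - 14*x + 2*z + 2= x^2*(-36*z - 18) + x*(126*z + 63)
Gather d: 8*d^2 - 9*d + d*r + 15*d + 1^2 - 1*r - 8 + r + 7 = 8*d^2 + d*(r + 6)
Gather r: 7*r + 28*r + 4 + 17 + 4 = 35*r + 25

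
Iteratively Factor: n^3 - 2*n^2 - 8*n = (n + 2)*(n^2 - 4*n) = n*(n + 2)*(n - 4)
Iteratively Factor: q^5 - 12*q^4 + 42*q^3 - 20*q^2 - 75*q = (q - 5)*(q^4 - 7*q^3 + 7*q^2 + 15*q) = q*(q - 5)*(q^3 - 7*q^2 + 7*q + 15) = q*(q - 5)*(q - 3)*(q^2 - 4*q - 5) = q*(q - 5)^2*(q - 3)*(q + 1)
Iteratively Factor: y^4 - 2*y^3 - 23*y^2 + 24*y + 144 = (y - 4)*(y^3 + 2*y^2 - 15*y - 36) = (y - 4)*(y + 3)*(y^2 - y - 12) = (y - 4)^2*(y + 3)*(y + 3)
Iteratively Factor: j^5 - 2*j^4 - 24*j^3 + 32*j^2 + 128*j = (j - 4)*(j^4 + 2*j^3 - 16*j^2 - 32*j) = j*(j - 4)*(j^3 + 2*j^2 - 16*j - 32) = j*(j - 4)^2*(j^2 + 6*j + 8) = j*(j - 4)^2*(j + 4)*(j + 2)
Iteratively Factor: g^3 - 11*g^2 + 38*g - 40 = (g - 4)*(g^2 - 7*g + 10) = (g - 5)*(g - 4)*(g - 2)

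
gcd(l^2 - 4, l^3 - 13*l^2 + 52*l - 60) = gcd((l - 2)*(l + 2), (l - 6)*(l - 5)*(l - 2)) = l - 2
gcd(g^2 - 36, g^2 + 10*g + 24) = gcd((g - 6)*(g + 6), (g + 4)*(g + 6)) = g + 6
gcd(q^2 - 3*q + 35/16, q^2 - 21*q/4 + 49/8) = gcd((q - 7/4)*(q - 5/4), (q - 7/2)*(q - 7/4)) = q - 7/4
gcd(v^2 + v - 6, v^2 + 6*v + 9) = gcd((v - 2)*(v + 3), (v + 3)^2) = v + 3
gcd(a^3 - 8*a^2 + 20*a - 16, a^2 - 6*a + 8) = a^2 - 6*a + 8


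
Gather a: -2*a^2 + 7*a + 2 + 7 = -2*a^2 + 7*a + 9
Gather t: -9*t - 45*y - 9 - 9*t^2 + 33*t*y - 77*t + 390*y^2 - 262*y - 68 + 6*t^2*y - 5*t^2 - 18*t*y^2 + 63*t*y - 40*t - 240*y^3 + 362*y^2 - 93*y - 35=t^2*(6*y - 14) + t*(-18*y^2 + 96*y - 126) - 240*y^3 + 752*y^2 - 400*y - 112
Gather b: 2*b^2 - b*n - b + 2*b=2*b^2 + b*(1 - n)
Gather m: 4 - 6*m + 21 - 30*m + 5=30 - 36*m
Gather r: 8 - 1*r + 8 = 16 - r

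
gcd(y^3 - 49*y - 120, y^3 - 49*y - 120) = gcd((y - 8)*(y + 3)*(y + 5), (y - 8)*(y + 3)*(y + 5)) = y^3 - 49*y - 120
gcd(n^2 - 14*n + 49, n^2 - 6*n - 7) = n - 7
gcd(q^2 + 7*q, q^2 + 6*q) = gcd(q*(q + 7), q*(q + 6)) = q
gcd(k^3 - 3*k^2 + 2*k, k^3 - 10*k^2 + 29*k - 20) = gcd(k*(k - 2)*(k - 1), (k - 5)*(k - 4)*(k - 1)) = k - 1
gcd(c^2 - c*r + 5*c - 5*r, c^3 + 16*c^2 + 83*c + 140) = c + 5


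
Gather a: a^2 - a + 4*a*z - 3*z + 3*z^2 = a^2 + a*(4*z - 1) + 3*z^2 - 3*z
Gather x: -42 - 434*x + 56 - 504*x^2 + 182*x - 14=-504*x^2 - 252*x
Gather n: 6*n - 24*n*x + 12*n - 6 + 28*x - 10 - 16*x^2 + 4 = n*(18 - 24*x) - 16*x^2 + 28*x - 12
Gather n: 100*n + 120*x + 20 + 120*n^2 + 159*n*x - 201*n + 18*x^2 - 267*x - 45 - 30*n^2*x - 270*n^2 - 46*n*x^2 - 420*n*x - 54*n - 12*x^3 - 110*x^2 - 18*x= n^2*(-30*x - 150) + n*(-46*x^2 - 261*x - 155) - 12*x^3 - 92*x^2 - 165*x - 25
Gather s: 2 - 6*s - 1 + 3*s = 1 - 3*s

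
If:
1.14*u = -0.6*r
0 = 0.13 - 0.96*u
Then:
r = -0.26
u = 0.14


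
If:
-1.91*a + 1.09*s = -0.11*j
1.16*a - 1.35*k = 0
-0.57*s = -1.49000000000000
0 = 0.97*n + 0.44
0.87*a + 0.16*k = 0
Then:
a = 0.00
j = -25.90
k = 0.00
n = -0.45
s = 2.61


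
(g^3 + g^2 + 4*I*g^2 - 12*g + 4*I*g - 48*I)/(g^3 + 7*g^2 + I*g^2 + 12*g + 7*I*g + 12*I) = (g^2 + g*(-3 + 4*I) - 12*I)/(g^2 + g*(3 + I) + 3*I)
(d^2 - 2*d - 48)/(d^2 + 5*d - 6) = (d - 8)/(d - 1)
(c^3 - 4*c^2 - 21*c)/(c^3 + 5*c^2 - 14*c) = (c^2 - 4*c - 21)/(c^2 + 5*c - 14)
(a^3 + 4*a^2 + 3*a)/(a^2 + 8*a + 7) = a*(a + 3)/(a + 7)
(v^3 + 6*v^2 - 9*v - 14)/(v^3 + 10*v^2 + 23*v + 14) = (v - 2)/(v + 2)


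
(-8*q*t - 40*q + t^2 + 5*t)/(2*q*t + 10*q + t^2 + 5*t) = (-8*q + t)/(2*q + t)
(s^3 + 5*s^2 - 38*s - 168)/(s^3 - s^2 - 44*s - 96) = (s^2 + s - 42)/(s^2 - 5*s - 24)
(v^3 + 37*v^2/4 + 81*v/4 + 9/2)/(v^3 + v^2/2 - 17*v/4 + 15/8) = 2*(4*v^3 + 37*v^2 + 81*v + 18)/(8*v^3 + 4*v^2 - 34*v + 15)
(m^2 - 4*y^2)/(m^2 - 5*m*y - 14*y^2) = (-m + 2*y)/(-m + 7*y)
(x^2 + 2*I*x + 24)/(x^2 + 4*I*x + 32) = (x + 6*I)/(x + 8*I)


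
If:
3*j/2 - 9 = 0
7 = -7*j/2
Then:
No Solution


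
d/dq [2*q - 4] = 2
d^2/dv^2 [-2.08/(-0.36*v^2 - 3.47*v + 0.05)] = (-0.539136*v^2 - 5.196672*v + 2.08*(0.72*v + 3.47)*(1.44*v + 6.94) + 0.07488)/(0.36*v^2 + 3.47*v - 0.05)^3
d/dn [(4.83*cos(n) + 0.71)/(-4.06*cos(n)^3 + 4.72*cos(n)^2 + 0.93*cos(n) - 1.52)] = (-39.2196*cos(n)^3 + 14.1498*cos(n)^2 + 6.7024*cos(n) + 8.0019)*sin(n)/(16.4836*cos(n)^6 - 38.3264*cos(n)^5 + 14.7268*cos(n)^4 + 21.1216*cos(n)^3 - 13.4839*cos(n)^2 - 2.8272*cos(n) + 2.3104)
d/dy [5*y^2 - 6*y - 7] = 10*y - 6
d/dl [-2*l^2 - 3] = -4*l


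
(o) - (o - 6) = 6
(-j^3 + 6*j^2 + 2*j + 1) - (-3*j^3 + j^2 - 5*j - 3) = 2*j^3 + 5*j^2 + 7*j + 4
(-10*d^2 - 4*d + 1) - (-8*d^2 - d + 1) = -2*d^2 - 3*d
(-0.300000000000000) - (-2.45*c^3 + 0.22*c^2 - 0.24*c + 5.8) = 2.45*c^3 - 0.22*c^2 + 0.24*c - 6.1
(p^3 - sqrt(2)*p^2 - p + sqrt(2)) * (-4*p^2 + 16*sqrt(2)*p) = -4*p^5 + 20*sqrt(2)*p^4 - 28*p^3 - 20*sqrt(2)*p^2 + 32*p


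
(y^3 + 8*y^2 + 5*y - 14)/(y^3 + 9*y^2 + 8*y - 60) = (y^3 + 8*y^2 + 5*y - 14)/(y^3 + 9*y^2 + 8*y - 60)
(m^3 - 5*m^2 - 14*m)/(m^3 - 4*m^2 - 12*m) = (m - 7)/(m - 6)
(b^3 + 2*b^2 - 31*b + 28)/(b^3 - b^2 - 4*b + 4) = (b^2 + 3*b - 28)/(b^2 - 4)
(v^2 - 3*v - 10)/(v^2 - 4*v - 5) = (v + 2)/(v + 1)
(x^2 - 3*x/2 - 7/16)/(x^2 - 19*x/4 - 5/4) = (x - 7/4)/(x - 5)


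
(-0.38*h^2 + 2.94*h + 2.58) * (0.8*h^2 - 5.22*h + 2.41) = -0.304*h^4 + 4.3356*h^3 - 14.1986*h^2 - 6.3822*h + 6.2178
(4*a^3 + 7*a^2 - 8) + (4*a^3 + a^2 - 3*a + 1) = 8*a^3 + 8*a^2 - 3*a - 7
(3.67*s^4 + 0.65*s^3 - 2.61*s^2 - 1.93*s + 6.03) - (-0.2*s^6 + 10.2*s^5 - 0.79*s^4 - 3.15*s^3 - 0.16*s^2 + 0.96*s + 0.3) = 0.2*s^6 - 10.2*s^5 + 4.46*s^4 + 3.8*s^3 - 2.45*s^2 - 2.89*s + 5.73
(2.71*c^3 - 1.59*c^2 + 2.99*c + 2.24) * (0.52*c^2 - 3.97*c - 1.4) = 1.4092*c^5 - 11.5855*c^4 + 4.0731*c^3 - 8.4795*c^2 - 13.0788*c - 3.136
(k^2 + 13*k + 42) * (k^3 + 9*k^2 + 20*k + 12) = k^5 + 22*k^4 + 179*k^3 + 650*k^2 + 996*k + 504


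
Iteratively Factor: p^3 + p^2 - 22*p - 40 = (p + 4)*(p^2 - 3*p - 10) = (p + 2)*(p + 4)*(p - 5)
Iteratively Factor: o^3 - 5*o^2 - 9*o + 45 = (o - 3)*(o^2 - 2*o - 15) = (o - 3)*(o + 3)*(o - 5)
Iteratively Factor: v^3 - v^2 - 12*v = (v + 3)*(v^2 - 4*v) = (v - 4)*(v + 3)*(v)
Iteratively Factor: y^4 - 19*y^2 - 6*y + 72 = (y - 4)*(y^3 + 4*y^2 - 3*y - 18) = (y - 4)*(y - 2)*(y^2 + 6*y + 9) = (y - 4)*(y - 2)*(y + 3)*(y + 3)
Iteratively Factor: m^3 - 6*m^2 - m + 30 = (m - 5)*(m^2 - m - 6) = (m - 5)*(m - 3)*(m + 2)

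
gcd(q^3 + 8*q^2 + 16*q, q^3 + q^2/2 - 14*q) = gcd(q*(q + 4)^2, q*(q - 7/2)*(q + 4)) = q^2 + 4*q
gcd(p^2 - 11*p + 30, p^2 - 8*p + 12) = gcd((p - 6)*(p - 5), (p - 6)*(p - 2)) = p - 6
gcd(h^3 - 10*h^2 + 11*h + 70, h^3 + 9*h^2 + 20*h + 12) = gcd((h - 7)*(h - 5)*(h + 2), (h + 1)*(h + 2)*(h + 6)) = h + 2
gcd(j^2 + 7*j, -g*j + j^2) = j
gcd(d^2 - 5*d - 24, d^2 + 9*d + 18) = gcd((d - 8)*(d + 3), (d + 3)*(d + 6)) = d + 3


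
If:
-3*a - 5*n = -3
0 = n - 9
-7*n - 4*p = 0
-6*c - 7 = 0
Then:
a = -14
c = -7/6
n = 9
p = -63/4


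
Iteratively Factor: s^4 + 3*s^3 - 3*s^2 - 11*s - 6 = (s - 2)*(s^3 + 5*s^2 + 7*s + 3) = (s - 2)*(s + 3)*(s^2 + 2*s + 1) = (s - 2)*(s + 1)*(s + 3)*(s + 1)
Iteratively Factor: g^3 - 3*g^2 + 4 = (g - 2)*(g^2 - g - 2) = (g - 2)*(g + 1)*(g - 2)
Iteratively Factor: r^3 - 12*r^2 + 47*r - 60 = (r - 5)*(r^2 - 7*r + 12) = (r - 5)*(r - 3)*(r - 4)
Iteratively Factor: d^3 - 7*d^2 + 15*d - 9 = (d - 3)*(d^2 - 4*d + 3) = (d - 3)*(d - 1)*(d - 3)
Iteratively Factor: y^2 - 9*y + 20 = (y - 5)*(y - 4)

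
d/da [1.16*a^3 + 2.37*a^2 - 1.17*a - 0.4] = 3.48*a^2 + 4.74*a - 1.17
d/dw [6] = 0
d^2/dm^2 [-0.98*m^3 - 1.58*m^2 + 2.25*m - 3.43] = -5.88*m - 3.16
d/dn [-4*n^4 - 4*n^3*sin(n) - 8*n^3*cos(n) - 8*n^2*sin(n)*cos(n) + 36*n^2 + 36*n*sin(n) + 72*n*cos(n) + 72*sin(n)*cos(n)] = 8*n^3*sin(n) - 4*n^3*cos(n) - 16*n^3 - 12*n^2*sin(n) - 24*n^2*cos(n) - 8*n^2*cos(2*n) - 72*n*sin(n) - 8*n*sin(2*n) + 36*n*cos(n) + 72*n + 36*sin(n) + 72*cos(n) + 72*cos(2*n)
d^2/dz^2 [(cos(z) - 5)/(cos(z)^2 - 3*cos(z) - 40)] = (9*sin(z)^4*cos(z) - 17*sin(z)^4 + 969*sin(z)^2 + 8327*cos(z)/4 + 291*cos(3*z)/4 - cos(5*z)/2 - 222)/(sin(z)^2 + 3*cos(z) + 39)^3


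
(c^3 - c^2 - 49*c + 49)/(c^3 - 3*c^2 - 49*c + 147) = (c - 1)/(c - 3)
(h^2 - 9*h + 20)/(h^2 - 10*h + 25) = (h - 4)/(h - 5)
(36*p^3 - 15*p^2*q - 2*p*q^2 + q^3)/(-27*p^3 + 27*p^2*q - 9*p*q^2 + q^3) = (-4*p - q)/(3*p - q)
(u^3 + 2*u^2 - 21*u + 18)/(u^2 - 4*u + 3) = u + 6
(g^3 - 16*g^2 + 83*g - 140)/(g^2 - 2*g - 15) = (g^2 - 11*g + 28)/(g + 3)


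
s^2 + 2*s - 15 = (s - 3)*(s + 5)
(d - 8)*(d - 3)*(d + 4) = d^3 - 7*d^2 - 20*d + 96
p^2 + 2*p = p*(p + 2)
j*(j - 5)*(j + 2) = j^3 - 3*j^2 - 10*j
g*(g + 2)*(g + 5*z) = g^3 + 5*g^2*z + 2*g^2 + 10*g*z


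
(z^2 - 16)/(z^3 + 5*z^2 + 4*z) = (z - 4)/(z*(z + 1))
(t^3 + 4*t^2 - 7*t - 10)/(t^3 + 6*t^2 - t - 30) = (t + 1)/(t + 3)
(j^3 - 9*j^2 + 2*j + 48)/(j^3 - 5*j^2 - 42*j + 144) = (j + 2)/(j + 6)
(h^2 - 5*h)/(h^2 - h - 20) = h/(h + 4)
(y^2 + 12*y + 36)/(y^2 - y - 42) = (y + 6)/(y - 7)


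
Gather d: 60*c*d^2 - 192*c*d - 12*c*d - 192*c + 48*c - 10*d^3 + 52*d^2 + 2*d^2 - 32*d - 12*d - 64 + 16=-144*c - 10*d^3 + d^2*(60*c + 54) + d*(-204*c - 44) - 48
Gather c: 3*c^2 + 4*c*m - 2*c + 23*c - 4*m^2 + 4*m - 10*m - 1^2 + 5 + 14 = 3*c^2 + c*(4*m + 21) - 4*m^2 - 6*m + 18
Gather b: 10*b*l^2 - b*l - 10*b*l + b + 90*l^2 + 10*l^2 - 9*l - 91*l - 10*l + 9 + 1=b*(10*l^2 - 11*l + 1) + 100*l^2 - 110*l + 10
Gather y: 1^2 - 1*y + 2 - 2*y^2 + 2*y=-2*y^2 + y + 3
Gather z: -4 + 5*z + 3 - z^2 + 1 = -z^2 + 5*z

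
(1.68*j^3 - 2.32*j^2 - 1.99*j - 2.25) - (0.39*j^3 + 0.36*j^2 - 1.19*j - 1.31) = 1.29*j^3 - 2.68*j^2 - 0.8*j - 0.94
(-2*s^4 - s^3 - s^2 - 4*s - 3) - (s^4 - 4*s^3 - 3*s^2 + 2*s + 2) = -3*s^4 + 3*s^3 + 2*s^2 - 6*s - 5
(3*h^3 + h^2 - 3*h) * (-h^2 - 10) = -3*h^5 - h^4 - 27*h^3 - 10*h^2 + 30*h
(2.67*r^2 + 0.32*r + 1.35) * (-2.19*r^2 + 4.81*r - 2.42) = -5.8473*r^4 + 12.1419*r^3 - 7.8787*r^2 + 5.7191*r - 3.267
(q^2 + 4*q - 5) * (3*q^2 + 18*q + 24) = 3*q^4 + 30*q^3 + 81*q^2 + 6*q - 120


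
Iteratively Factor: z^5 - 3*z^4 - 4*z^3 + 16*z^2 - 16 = (z + 1)*(z^4 - 4*z^3 + 16*z - 16) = (z - 2)*(z + 1)*(z^3 - 2*z^2 - 4*z + 8) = (z - 2)*(z + 1)*(z + 2)*(z^2 - 4*z + 4) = (z - 2)^2*(z + 1)*(z + 2)*(z - 2)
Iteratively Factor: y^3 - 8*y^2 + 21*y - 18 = (y - 2)*(y^2 - 6*y + 9) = (y - 3)*(y - 2)*(y - 3)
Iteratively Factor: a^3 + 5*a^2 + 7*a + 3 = (a + 1)*(a^2 + 4*a + 3) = (a + 1)*(a + 3)*(a + 1)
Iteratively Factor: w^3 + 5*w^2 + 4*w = (w + 1)*(w^2 + 4*w) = w*(w + 1)*(w + 4)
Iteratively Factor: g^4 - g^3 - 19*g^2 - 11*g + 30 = (g - 5)*(g^3 + 4*g^2 + g - 6) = (g - 5)*(g + 2)*(g^2 + 2*g - 3) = (g - 5)*(g + 2)*(g + 3)*(g - 1)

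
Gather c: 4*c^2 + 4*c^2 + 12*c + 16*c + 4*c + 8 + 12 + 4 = 8*c^2 + 32*c + 24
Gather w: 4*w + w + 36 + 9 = 5*w + 45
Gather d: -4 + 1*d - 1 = d - 5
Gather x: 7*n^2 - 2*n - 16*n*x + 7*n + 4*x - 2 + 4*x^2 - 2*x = 7*n^2 + 5*n + 4*x^2 + x*(2 - 16*n) - 2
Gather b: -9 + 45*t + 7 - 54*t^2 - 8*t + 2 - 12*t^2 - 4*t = -66*t^2 + 33*t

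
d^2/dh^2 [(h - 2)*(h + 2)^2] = 6*h + 4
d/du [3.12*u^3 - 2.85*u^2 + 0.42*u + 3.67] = 9.36*u^2 - 5.7*u + 0.42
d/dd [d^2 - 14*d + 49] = 2*d - 14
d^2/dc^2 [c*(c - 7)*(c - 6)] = 6*c - 26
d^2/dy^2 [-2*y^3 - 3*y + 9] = -12*y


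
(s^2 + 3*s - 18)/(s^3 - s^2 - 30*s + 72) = 1/(s - 4)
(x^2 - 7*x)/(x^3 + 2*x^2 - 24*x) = (x - 7)/(x^2 + 2*x - 24)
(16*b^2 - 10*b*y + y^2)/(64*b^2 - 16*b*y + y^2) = (-2*b + y)/(-8*b + y)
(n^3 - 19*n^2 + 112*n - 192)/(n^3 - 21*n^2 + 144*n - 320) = (n - 3)/(n - 5)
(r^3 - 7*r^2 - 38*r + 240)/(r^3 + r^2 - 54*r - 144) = (r - 5)/(r + 3)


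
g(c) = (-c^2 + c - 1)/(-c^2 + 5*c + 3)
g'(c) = (1 - 2*c)/(-c^2 + 5*c + 3) + (2*c - 5)*(-c^2 + c - 1)/(-c^2 + 5*c + 3)^2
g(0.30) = -0.18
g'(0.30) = 0.27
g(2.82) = -0.67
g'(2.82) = -0.55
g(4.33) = -2.61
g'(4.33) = -2.92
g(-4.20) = 0.64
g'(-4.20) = -0.02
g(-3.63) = 0.63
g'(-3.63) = -0.02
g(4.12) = -2.09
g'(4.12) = -2.12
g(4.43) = -2.93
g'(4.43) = -3.47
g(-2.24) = 0.62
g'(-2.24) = 0.03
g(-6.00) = 0.68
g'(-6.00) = -0.02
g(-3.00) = 0.62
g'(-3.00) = -0.00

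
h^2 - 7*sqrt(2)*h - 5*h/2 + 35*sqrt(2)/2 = (h - 5/2)*(h - 7*sqrt(2))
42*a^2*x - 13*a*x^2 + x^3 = x*(-7*a + x)*(-6*a + x)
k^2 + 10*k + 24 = (k + 4)*(k + 6)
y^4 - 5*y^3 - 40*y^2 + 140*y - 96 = (y - 8)*(y - 2)*(y - 1)*(y + 6)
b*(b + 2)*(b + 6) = b^3 + 8*b^2 + 12*b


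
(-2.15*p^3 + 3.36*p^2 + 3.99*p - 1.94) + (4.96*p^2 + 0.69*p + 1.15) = -2.15*p^3 + 8.32*p^2 + 4.68*p - 0.79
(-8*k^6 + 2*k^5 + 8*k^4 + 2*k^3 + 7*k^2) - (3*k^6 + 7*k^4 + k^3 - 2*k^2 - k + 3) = -11*k^6 + 2*k^5 + k^4 + k^3 + 9*k^2 + k - 3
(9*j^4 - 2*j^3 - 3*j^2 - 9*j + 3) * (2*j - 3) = 18*j^5 - 31*j^4 - 9*j^2 + 33*j - 9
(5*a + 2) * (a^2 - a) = 5*a^3 - 3*a^2 - 2*a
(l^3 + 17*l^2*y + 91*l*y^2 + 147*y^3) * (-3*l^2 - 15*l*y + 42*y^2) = -3*l^5 - 66*l^4*y - 486*l^3*y^2 - 1092*l^2*y^3 + 1617*l*y^4 + 6174*y^5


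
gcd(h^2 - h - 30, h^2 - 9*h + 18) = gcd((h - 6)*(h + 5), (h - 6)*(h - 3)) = h - 6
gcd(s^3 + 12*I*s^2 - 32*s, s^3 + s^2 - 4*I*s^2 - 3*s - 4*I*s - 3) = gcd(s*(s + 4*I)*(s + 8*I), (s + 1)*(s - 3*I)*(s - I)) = 1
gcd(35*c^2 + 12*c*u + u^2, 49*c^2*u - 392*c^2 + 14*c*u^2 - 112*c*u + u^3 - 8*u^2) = 7*c + u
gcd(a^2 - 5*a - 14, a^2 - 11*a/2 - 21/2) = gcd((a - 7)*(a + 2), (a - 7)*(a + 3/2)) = a - 7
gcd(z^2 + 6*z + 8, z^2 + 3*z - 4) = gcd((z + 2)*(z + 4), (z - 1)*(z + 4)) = z + 4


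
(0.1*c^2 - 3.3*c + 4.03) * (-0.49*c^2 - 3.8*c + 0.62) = -0.049*c^4 + 1.237*c^3 + 10.6273*c^2 - 17.36*c + 2.4986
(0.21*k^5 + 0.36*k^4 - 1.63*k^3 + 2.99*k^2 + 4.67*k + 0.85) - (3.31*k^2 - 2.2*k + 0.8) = 0.21*k^5 + 0.36*k^4 - 1.63*k^3 - 0.32*k^2 + 6.87*k + 0.0499999999999999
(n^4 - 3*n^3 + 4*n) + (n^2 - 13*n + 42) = n^4 - 3*n^3 + n^2 - 9*n + 42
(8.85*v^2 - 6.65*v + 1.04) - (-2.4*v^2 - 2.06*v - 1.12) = 11.25*v^2 - 4.59*v + 2.16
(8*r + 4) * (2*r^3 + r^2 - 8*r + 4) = 16*r^4 + 16*r^3 - 60*r^2 + 16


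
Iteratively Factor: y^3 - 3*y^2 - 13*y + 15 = (y - 1)*(y^2 - 2*y - 15) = (y - 5)*(y - 1)*(y + 3)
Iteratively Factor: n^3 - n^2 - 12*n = (n)*(n^2 - n - 12) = n*(n - 4)*(n + 3)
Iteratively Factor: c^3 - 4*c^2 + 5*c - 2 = (c - 1)*(c^2 - 3*c + 2) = (c - 1)^2*(c - 2)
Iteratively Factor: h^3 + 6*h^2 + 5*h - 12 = (h - 1)*(h^2 + 7*h + 12) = (h - 1)*(h + 3)*(h + 4)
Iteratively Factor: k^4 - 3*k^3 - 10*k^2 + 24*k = (k - 2)*(k^3 - k^2 - 12*k) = (k - 4)*(k - 2)*(k^2 + 3*k) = (k - 4)*(k - 2)*(k + 3)*(k)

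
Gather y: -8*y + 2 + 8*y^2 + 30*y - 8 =8*y^2 + 22*y - 6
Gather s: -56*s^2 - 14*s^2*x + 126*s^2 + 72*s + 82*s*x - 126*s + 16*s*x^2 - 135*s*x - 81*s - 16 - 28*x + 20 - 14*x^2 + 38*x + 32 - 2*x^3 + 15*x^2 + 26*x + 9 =s^2*(70 - 14*x) + s*(16*x^2 - 53*x - 135) - 2*x^3 + x^2 + 36*x + 45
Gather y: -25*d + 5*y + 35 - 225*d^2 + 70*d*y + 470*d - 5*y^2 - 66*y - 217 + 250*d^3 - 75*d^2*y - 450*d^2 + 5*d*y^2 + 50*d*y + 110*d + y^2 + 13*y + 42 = 250*d^3 - 675*d^2 + 555*d + y^2*(5*d - 4) + y*(-75*d^2 + 120*d - 48) - 140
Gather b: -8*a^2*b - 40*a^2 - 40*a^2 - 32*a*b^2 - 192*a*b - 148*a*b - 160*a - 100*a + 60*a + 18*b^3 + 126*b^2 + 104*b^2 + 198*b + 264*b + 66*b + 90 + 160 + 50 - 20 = -80*a^2 - 200*a + 18*b^3 + b^2*(230 - 32*a) + b*(-8*a^2 - 340*a + 528) + 280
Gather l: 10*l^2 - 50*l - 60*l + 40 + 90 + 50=10*l^2 - 110*l + 180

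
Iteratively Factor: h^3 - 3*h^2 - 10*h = (h + 2)*(h^2 - 5*h) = (h - 5)*(h + 2)*(h)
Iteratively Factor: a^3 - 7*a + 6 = (a - 1)*(a^2 + a - 6) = (a - 2)*(a - 1)*(a + 3)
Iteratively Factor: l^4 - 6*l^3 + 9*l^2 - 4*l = (l - 1)*(l^3 - 5*l^2 + 4*l) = (l - 4)*(l - 1)*(l^2 - l) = l*(l - 4)*(l - 1)*(l - 1)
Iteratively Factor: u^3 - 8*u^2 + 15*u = (u)*(u^2 - 8*u + 15) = u*(u - 5)*(u - 3)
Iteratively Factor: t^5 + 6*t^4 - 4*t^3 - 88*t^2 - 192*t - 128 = (t + 2)*(t^4 + 4*t^3 - 12*t^2 - 64*t - 64) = (t - 4)*(t + 2)*(t^3 + 8*t^2 + 20*t + 16) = (t - 4)*(t + 2)^2*(t^2 + 6*t + 8) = (t - 4)*(t + 2)^3*(t + 4)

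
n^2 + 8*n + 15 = (n + 3)*(n + 5)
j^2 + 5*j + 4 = (j + 1)*(j + 4)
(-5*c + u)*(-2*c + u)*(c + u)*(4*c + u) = 40*c^4 + 22*c^3*u - 21*c^2*u^2 - 2*c*u^3 + u^4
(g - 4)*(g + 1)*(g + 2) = g^3 - g^2 - 10*g - 8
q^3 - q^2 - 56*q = q*(q - 8)*(q + 7)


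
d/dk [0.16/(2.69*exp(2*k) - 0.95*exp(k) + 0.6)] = (0.152 - 0.8608*exp(k))*exp(k)/(2.69*exp(2*k) - 0.95*exp(k) + 0.6)^2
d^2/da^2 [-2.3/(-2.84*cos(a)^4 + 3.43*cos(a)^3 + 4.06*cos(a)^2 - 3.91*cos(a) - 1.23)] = (24.0537863195228*(1 - cos(a)^2)^2 - 8.96005603662641*sin(a)^6 - 7.35532959916074*cos(a)^8 + 12.7698492974866*cos(a)^7 + 2.08538062037429*cos(a)^6 - 24.7543031283424*cos(a)^5 + 15.7813260658459*cos(a)^3 + 17.879000754505*cos(a)^2 - 3.71186818566181*cos(a) - 12.7817500923771)/(0.82798833819242*(1 - cos(a)^2)^2 - 1.0*cos(a)^3 + 0.472303206997085*cos(a)^2 + 1.1399416909621*cos(a) - 0.469387755102041)^3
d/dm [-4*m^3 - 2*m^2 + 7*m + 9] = -12*m^2 - 4*m + 7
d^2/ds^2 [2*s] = 0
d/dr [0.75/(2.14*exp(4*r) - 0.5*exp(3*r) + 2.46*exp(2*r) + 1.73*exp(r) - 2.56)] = (-6.42*exp(3*r) + 1.125*exp(2*r) - 3.69*exp(r) - 1.2975)*exp(r)/(2.14*exp(4*r) - 0.5*exp(3*r) + 2.46*exp(2*r) + 1.73*exp(r) - 2.56)^2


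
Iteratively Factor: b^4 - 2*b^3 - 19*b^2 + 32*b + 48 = (b + 4)*(b^3 - 6*b^2 + 5*b + 12) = (b + 1)*(b + 4)*(b^2 - 7*b + 12) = (b - 4)*(b + 1)*(b + 4)*(b - 3)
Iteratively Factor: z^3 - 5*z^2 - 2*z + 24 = (z - 4)*(z^2 - z - 6) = (z - 4)*(z + 2)*(z - 3)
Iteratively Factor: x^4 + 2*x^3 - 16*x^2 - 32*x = (x + 2)*(x^3 - 16*x) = x*(x + 2)*(x^2 - 16) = x*(x - 4)*(x + 2)*(x + 4)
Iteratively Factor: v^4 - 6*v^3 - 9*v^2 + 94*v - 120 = (v - 5)*(v^3 - v^2 - 14*v + 24) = (v - 5)*(v - 2)*(v^2 + v - 12) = (v - 5)*(v - 3)*(v - 2)*(v + 4)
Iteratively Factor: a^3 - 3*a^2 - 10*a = (a + 2)*(a^2 - 5*a) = (a - 5)*(a + 2)*(a)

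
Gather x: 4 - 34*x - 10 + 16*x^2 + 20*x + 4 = 16*x^2 - 14*x - 2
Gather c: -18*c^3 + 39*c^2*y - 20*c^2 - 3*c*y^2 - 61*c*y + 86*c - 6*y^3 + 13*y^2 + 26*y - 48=-18*c^3 + c^2*(39*y - 20) + c*(-3*y^2 - 61*y + 86) - 6*y^3 + 13*y^2 + 26*y - 48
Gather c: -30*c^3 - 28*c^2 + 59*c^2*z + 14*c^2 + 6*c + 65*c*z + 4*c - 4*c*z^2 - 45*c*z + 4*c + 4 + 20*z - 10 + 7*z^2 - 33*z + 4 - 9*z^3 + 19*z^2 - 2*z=-30*c^3 + c^2*(59*z - 14) + c*(-4*z^2 + 20*z + 14) - 9*z^3 + 26*z^2 - 15*z - 2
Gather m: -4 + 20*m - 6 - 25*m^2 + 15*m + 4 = -25*m^2 + 35*m - 6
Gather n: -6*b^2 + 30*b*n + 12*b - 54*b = -6*b^2 + 30*b*n - 42*b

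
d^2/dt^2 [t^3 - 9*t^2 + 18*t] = 6*t - 18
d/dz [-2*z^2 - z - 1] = -4*z - 1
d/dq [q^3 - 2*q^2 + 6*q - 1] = 3*q^2 - 4*q + 6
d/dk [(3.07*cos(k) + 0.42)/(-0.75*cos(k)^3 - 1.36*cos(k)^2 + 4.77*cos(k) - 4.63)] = (-4.605*cos(k)^3 - 5.1202*cos(k)^2 - 1.1424*cos(k) + 16.2175)*sin(k)/(0.5625*cos(k)^6 + 2.04*cos(k)^5 - 5.3054*cos(k)^4 - 6.0294*cos(k)^3 + 35.3465*cos(k)^2 - 44.1702*cos(k) + 21.4369)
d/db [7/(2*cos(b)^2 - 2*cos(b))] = 7*(-sin(b)/cos(b)^2 + 2*tan(b))/(2*(cos(b) - 1)^2)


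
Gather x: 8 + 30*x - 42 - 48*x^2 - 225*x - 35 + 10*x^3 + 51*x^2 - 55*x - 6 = 10*x^3 + 3*x^2 - 250*x - 75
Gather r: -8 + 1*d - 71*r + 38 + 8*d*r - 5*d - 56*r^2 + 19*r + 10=-4*d - 56*r^2 + r*(8*d - 52) + 40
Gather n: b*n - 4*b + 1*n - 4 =-4*b + n*(b + 1) - 4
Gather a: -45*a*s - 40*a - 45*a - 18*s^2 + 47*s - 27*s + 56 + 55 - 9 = a*(-45*s - 85) - 18*s^2 + 20*s + 102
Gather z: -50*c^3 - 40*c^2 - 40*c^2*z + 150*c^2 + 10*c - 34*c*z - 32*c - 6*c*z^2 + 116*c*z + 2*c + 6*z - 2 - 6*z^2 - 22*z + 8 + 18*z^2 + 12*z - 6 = -50*c^3 + 110*c^2 - 20*c + z^2*(12 - 6*c) + z*(-40*c^2 + 82*c - 4)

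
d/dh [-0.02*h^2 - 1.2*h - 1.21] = -0.04*h - 1.2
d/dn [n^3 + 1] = 3*n^2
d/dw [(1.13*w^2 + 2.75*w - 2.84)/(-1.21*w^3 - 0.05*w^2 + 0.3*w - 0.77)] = (1.3673*w^4 + 6.655*w^3 - 9.8327*w^2 - 2.0242*w - 1.2655)/(1.4641*w^6 + 0.121*w^5 - 0.7235*w^4 + 1.8334*w^3 + 0.167*w^2 - 0.462*w + 0.5929)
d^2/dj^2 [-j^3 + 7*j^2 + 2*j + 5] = 14 - 6*j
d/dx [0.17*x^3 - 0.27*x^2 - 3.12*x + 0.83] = 0.51*x^2 - 0.54*x - 3.12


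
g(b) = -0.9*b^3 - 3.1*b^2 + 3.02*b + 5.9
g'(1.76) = -16.26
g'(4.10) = -67.79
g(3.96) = -86.64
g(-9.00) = 383.72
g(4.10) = -95.86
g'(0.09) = 2.44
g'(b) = -2.7*b^2 - 6.2*b + 3.02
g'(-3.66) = -10.46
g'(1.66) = -14.71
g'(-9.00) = -159.88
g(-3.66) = -2.55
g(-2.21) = -6.20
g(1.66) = -1.75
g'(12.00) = -460.18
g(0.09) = 6.15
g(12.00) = -1959.46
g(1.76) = -3.29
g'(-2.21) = 3.53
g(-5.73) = 56.13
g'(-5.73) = -50.10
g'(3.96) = -63.87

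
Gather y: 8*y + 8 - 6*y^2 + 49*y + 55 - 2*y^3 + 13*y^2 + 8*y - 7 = -2*y^3 + 7*y^2 + 65*y + 56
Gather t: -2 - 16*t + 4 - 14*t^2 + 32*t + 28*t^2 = 14*t^2 + 16*t + 2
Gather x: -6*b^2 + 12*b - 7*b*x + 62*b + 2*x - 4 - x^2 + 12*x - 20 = -6*b^2 + 74*b - x^2 + x*(14 - 7*b) - 24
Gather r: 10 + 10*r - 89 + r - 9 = 11*r - 88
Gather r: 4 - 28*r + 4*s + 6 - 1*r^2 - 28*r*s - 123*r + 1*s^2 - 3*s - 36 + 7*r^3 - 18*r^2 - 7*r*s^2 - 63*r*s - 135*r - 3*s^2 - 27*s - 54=7*r^3 - 19*r^2 + r*(-7*s^2 - 91*s - 286) - 2*s^2 - 26*s - 80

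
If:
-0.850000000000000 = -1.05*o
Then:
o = 0.81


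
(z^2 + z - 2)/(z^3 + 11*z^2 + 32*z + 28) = (z - 1)/(z^2 + 9*z + 14)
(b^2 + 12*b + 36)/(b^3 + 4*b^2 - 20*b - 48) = (b + 6)/(b^2 - 2*b - 8)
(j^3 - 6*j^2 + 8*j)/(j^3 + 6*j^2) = (j^2 - 6*j + 8)/(j*(j + 6))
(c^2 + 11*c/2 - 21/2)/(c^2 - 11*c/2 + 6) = (c + 7)/(c - 4)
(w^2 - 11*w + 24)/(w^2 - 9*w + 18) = (w - 8)/(w - 6)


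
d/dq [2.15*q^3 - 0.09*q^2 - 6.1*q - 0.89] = 6.45*q^2 - 0.18*q - 6.1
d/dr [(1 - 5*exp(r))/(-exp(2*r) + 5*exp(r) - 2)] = (-5*exp(2*r) + 2*exp(r) + 5)*exp(r)/(exp(4*r) - 10*exp(3*r) + 29*exp(2*r) - 20*exp(r) + 4)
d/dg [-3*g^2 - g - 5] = -6*g - 1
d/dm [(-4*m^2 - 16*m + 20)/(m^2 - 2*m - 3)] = 8*(3*m^2 - 2*m + 11)/(m^4 - 4*m^3 - 2*m^2 + 12*m + 9)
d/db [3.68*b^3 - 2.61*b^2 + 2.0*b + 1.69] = 11.04*b^2 - 5.22*b + 2.0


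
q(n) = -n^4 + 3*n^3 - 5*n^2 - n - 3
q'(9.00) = -2278.00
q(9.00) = -4791.00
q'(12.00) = -5737.00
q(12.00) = -16287.00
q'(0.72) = -5.03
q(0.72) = -5.46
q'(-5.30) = 900.32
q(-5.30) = -1373.83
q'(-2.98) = 214.58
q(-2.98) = -202.67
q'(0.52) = -4.33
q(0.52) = -4.52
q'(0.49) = -4.21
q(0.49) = -4.40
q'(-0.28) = 2.59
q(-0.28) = -3.18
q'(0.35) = -3.57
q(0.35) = -3.85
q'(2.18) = -21.47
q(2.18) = -20.45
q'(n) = -4*n^3 + 9*n^2 - 10*n - 1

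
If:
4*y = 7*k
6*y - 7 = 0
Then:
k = 2/3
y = 7/6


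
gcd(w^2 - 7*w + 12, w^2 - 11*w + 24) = w - 3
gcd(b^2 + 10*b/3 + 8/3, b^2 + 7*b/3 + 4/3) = b + 4/3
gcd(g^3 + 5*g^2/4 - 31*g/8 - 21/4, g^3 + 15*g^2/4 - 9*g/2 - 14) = g^2 - g/4 - 7/2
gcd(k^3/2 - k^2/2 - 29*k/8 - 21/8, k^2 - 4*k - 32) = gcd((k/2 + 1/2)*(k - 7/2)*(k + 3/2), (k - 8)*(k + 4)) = 1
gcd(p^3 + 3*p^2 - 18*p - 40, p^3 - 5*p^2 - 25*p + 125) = p + 5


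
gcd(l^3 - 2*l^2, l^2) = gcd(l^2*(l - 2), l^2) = l^2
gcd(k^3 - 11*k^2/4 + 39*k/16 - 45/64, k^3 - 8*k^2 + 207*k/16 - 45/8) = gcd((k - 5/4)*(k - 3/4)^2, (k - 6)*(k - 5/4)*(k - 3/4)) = k^2 - 2*k + 15/16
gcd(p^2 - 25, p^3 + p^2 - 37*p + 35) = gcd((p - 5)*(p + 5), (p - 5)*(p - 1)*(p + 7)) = p - 5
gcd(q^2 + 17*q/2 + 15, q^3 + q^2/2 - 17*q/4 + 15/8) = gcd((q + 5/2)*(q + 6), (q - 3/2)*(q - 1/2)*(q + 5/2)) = q + 5/2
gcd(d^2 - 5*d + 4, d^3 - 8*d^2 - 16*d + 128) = d - 4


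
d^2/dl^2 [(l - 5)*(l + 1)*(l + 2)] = 6*l - 4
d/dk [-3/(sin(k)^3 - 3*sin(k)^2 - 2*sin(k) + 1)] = 3*(3*sin(k)^2 - 6*sin(k) - 2)*cos(k)/(sin(k)^3 - 3*sin(k)^2 - 2*sin(k) + 1)^2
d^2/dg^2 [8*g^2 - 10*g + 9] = 16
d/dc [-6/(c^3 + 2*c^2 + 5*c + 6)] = 6*(3*c^2 + 4*c + 5)/(c^3 + 2*c^2 + 5*c + 6)^2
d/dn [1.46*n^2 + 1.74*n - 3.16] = 2.92*n + 1.74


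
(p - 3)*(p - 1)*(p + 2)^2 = p^4 - 9*p^2 - 4*p + 12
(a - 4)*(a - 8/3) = a^2 - 20*a/3 + 32/3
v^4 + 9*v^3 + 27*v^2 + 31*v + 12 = (v + 1)^2*(v + 3)*(v + 4)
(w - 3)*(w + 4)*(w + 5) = w^3 + 6*w^2 - 7*w - 60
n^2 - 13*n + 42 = (n - 7)*(n - 6)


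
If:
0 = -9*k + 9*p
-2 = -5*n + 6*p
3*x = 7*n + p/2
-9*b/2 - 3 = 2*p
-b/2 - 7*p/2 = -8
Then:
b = -106/59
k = 150/59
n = 1018/295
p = 150/59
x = 7501/885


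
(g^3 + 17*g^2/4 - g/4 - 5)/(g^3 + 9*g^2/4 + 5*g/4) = (g^2 + 3*g - 4)/(g*(g + 1))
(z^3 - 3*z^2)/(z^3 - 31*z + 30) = z^2*(z - 3)/(z^3 - 31*z + 30)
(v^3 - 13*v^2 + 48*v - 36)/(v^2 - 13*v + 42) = (v^2 - 7*v + 6)/(v - 7)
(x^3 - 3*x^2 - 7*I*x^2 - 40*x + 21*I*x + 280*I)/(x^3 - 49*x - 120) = (x - 7*I)/(x + 3)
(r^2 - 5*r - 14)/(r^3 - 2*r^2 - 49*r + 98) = (r + 2)/(r^2 + 5*r - 14)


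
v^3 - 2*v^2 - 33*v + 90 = (v - 5)*(v - 3)*(v + 6)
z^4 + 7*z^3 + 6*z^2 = z^2*(z + 1)*(z + 6)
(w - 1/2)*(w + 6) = w^2 + 11*w/2 - 3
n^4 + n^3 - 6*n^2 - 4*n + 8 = (n - 2)*(n - 1)*(n + 2)^2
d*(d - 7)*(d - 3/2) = d^3 - 17*d^2/2 + 21*d/2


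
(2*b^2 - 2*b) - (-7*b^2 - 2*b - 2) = 9*b^2 + 2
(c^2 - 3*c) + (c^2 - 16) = 2*c^2 - 3*c - 16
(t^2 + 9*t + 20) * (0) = 0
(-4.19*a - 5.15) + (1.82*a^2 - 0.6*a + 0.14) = 1.82*a^2 - 4.79*a - 5.01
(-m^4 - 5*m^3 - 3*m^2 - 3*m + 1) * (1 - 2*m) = 2*m^5 + 9*m^4 + m^3 + 3*m^2 - 5*m + 1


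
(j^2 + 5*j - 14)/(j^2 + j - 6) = (j + 7)/(j + 3)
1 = 1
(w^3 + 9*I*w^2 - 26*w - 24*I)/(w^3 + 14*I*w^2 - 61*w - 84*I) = (w + 2*I)/(w + 7*I)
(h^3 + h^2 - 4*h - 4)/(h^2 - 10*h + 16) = (h^2 + 3*h + 2)/(h - 8)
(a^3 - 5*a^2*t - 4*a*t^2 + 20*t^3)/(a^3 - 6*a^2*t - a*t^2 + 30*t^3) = (-a + 2*t)/(-a + 3*t)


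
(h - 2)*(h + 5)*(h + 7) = h^3 + 10*h^2 + 11*h - 70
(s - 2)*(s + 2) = s^2 - 4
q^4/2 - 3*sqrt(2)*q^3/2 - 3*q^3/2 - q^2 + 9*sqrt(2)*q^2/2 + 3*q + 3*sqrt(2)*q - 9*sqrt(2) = (q/2 + sqrt(2)/2)*(q - 3)*(q - 3*sqrt(2))*(q - sqrt(2))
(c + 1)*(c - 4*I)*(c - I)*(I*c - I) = I*c^4 + 5*c^3 - 5*I*c^2 - 5*c + 4*I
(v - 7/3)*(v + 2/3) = v^2 - 5*v/3 - 14/9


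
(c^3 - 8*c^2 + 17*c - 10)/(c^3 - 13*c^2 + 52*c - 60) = (c - 1)/(c - 6)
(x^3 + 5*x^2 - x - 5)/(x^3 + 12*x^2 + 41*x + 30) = (x - 1)/(x + 6)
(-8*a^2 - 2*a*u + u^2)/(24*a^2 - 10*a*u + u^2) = (2*a + u)/(-6*a + u)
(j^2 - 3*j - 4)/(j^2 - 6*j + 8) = (j + 1)/(j - 2)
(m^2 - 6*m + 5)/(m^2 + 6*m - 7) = (m - 5)/(m + 7)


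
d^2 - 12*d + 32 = (d - 8)*(d - 4)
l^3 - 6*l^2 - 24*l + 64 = (l - 8)*(l - 2)*(l + 4)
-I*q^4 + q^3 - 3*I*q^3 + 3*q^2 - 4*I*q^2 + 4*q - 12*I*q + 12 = (q + 3)*(q - 2*I)*(q + 2*I)*(-I*q + 1)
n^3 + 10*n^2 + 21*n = n*(n + 3)*(n + 7)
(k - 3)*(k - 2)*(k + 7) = k^3 + 2*k^2 - 29*k + 42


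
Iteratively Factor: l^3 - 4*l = (l + 2)*(l^2 - 2*l) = (l - 2)*(l + 2)*(l)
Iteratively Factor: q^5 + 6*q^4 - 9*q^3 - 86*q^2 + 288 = (q + 4)*(q^4 + 2*q^3 - 17*q^2 - 18*q + 72) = (q - 2)*(q + 4)*(q^3 + 4*q^2 - 9*q - 36) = (q - 2)*(q + 3)*(q + 4)*(q^2 + q - 12) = (q - 2)*(q + 3)*(q + 4)^2*(q - 3)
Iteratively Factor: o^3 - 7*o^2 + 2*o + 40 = (o - 5)*(o^2 - 2*o - 8) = (o - 5)*(o + 2)*(o - 4)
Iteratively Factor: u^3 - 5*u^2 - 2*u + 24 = (u - 3)*(u^2 - 2*u - 8) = (u - 4)*(u - 3)*(u + 2)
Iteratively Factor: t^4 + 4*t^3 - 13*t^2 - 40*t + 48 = (t - 1)*(t^3 + 5*t^2 - 8*t - 48) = (t - 1)*(t + 4)*(t^2 + t - 12) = (t - 1)*(t + 4)^2*(t - 3)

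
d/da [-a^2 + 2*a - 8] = 2 - 2*a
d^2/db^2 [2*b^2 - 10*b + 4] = 4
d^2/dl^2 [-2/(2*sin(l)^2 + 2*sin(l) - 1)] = 4*(8*sin(l)^4 + 6*sin(l)^3 - 6*sin(l)^2 - 11*sin(l) - 6)/(2*sin(l) - cos(2*l))^3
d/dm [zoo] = 0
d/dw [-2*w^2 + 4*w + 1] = 4 - 4*w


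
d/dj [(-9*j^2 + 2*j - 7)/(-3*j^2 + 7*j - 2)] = 3*(-19*j^2 - 2*j + 15)/(9*j^4 - 42*j^3 + 61*j^2 - 28*j + 4)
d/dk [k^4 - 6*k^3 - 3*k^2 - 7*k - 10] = 4*k^3 - 18*k^2 - 6*k - 7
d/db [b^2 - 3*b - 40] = 2*b - 3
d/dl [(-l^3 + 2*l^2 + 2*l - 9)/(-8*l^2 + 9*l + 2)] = (8*l^4 - 18*l^3 + 28*l^2 - 136*l + 85)/(64*l^4 - 144*l^3 + 49*l^2 + 36*l + 4)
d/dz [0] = 0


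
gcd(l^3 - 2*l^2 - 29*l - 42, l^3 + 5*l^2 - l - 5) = 1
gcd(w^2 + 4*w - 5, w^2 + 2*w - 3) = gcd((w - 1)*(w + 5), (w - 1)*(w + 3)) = w - 1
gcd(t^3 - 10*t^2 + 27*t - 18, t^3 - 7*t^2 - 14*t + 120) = t - 6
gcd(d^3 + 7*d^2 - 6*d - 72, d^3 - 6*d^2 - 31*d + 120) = d - 3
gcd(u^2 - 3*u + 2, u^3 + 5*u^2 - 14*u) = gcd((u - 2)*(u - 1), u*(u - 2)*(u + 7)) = u - 2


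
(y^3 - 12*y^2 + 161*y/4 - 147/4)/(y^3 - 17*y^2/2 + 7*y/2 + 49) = (y - 3/2)/(y + 2)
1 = 1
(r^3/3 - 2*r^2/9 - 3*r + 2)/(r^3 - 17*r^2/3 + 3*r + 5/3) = (3*r^3 - 2*r^2 - 27*r + 18)/(3*(3*r^3 - 17*r^2 + 9*r + 5))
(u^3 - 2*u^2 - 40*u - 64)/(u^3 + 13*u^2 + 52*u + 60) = (u^2 - 4*u - 32)/(u^2 + 11*u + 30)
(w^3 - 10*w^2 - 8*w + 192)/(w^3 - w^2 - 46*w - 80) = (w^2 - 2*w - 24)/(w^2 + 7*w + 10)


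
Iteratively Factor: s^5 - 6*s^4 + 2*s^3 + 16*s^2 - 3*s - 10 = (s - 2)*(s^4 - 4*s^3 - 6*s^2 + 4*s + 5) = (s - 2)*(s - 1)*(s^3 - 3*s^2 - 9*s - 5) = (s - 2)*(s - 1)*(s + 1)*(s^2 - 4*s - 5) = (s - 2)*(s - 1)*(s + 1)^2*(s - 5)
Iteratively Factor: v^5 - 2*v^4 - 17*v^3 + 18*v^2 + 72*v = (v + 3)*(v^4 - 5*v^3 - 2*v^2 + 24*v) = v*(v + 3)*(v^3 - 5*v^2 - 2*v + 24) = v*(v + 2)*(v + 3)*(v^2 - 7*v + 12) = v*(v - 4)*(v + 2)*(v + 3)*(v - 3)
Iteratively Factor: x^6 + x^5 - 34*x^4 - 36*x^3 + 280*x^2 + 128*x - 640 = (x - 5)*(x^5 + 6*x^4 - 4*x^3 - 56*x^2 + 128) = (x - 5)*(x + 4)*(x^4 + 2*x^3 - 12*x^2 - 8*x + 32) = (x - 5)*(x + 4)^2*(x^3 - 2*x^2 - 4*x + 8) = (x - 5)*(x - 2)*(x + 4)^2*(x^2 - 4) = (x - 5)*(x - 2)*(x + 2)*(x + 4)^2*(x - 2)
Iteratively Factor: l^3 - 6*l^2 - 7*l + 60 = (l - 5)*(l^2 - l - 12) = (l - 5)*(l - 4)*(l + 3)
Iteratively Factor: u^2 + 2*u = (u + 2)*(u)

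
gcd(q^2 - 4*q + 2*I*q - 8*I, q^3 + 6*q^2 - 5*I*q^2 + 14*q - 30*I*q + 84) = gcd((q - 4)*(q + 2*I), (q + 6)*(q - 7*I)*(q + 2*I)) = q + 2*I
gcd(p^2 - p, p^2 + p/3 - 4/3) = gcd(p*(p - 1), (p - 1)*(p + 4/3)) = p - 1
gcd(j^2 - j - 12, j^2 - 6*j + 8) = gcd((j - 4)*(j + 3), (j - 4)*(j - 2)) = j - 4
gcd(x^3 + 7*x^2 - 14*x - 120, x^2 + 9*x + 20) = x + 5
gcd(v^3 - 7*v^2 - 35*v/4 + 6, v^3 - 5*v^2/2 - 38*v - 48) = v^2 - 13*v/2 - 12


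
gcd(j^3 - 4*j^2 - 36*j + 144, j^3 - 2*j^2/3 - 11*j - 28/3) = j - 4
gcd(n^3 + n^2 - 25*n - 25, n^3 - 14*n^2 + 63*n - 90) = n - 5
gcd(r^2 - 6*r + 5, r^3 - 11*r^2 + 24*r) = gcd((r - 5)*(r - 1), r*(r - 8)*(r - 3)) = 1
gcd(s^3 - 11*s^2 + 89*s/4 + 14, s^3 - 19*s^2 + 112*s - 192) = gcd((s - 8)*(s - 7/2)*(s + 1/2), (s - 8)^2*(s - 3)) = s - 8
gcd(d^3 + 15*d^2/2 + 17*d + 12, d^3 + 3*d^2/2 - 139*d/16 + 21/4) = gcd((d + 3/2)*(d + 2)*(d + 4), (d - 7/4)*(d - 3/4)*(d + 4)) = d + 4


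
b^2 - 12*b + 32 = (b - 8)*(b - 4)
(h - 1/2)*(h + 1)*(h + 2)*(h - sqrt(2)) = h^4 - sqrt(2)*h^3 + 5*h^3/2 - 5*sqrt(2)*h^2/2 + h^2/2 - h - sqrt(2)*h/2 + sqrt(2)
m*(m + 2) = m^2 + 2*m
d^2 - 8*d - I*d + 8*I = (d - 8)*(d - I)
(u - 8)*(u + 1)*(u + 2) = u^3 - 5*u^2 - 22*u - 16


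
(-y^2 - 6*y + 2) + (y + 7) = -y^2 - 5*y + 9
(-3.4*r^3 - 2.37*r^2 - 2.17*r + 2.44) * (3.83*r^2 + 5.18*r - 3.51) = -13.022*r^5 - 26.6891*r^4 - 8.6537*r^3 + 6.4233*r^2 + 20.2559*r - 8.5644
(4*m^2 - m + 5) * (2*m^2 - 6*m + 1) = 8*m^4 - 26*m^3 + 20*m^2 - 31*m + 5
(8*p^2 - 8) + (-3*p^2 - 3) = 5*p^2 - 11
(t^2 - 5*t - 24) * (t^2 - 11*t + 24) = t^4 - 16*t^3 + 55*t^2 + 144*t - 576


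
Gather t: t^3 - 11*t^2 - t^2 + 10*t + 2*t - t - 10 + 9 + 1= t^3 - 12*t^2 + 11*t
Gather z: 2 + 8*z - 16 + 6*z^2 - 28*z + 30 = 6*z^2 - 20*z + 16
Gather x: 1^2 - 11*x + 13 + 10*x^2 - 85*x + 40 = 10*x^2 - 96*x + 54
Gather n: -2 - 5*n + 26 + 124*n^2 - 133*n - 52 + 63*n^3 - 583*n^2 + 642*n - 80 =63*n^3 - 459*n^2 + 504*n - 108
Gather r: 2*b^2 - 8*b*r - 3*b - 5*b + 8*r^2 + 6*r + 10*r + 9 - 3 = 2*b^2 - 8*b + 8*r^2 + r*(16 - 8*b) + 6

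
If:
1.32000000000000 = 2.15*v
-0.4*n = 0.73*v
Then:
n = -1.12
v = 0.61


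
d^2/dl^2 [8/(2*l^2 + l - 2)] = 16*(-4*l^2 - 2*l + (4*l + 1)^2 + 4)/(2*l^2 + l - 2)^3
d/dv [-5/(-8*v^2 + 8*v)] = 5*(1 - 2*v)/(8*v^2*(v - 1)^2)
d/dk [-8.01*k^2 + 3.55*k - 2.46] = 3.55 - 16.02*k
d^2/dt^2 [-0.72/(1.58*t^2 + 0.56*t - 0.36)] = (3.594816*t^2 + 1.274112*t - 0.72*(3.16*t + 0.56)*(6.32*t + 1.12) - 0.819072)/(1.58*t^2 + 0.56*t - 0.36)^3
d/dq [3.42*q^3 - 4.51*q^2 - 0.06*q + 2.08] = 10.26*q^2 - 9.02*q - 0.06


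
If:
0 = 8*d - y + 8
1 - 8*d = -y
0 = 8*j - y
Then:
No Solution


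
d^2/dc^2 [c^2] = 2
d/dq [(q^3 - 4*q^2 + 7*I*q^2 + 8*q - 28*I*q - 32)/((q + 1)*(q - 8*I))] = (q^4 + q^3*(2 - 16*I) + q^2*(44 + 43*I) + q*(176 + 64*I) - 192 - 320*I)/(q^4 + q^3*(2 - 16*I) + q^2*(-63 - 32*I) + q*(-128 - 16*I) - 64)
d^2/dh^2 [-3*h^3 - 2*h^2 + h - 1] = -18*h - 4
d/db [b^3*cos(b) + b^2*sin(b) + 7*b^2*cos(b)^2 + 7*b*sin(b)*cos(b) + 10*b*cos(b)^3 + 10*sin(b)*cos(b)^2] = -b^3*sin(b) - 7*b^2*sin(2*b) + 4*b^2*cos(b) - 11*b*sin(b)/2 - 15*b*sin(3*b)/2 + 14*b*cos(2*b) + 7*b + 7*sin(2*b)/2 + 10*cos(b) + 10*cos(3*b)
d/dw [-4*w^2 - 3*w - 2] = -8*w - 3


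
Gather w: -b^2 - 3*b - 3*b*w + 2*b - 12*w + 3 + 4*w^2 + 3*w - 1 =-b^2 - b + 4*w^2 + w*(-3*b - 9) + 2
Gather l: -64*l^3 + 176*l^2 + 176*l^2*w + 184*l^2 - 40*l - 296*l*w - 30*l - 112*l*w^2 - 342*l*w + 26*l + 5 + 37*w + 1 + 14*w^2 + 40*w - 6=-64*l^3 + l^2*(176*w + 360) + l*(-112*w^2 - 638*w - 44) + 14*w^2 + 77*w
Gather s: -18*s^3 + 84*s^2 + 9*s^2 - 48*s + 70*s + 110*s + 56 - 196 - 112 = -18*s^3 + 93*s^2 + 132*s - 252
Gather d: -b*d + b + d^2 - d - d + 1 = b + d^2 + d*(-b - 2) + 1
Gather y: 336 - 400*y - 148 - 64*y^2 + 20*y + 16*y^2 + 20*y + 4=-48*y^2 - 360*y + 192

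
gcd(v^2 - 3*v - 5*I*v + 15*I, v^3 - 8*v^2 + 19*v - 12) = v - 3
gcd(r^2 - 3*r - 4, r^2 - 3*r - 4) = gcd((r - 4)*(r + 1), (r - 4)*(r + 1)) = r^2 - 3*r - 4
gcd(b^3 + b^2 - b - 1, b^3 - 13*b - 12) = b + 1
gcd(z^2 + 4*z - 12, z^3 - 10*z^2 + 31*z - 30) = z - 2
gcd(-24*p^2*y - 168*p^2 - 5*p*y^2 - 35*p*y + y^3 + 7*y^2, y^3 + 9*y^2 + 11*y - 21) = y + 7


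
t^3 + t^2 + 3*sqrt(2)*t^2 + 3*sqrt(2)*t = t*(t + 1)*(t + 3*sqrt(2))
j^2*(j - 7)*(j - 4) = j^4 - 11*j^3 + 28*j^2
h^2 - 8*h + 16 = (h - 4)^2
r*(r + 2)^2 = r^3 + 4*r^2 + 4*r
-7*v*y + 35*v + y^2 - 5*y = (-7*v + y)*(y - 5)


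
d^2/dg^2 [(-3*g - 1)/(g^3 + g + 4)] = 2*(-(3*g + 1)*(3*g^2 + 1)^2 + 3*(3*g^2 + g*(3*g + 1) + 1)*(g^3 + g + 4))/(g^3 + g + 4)^3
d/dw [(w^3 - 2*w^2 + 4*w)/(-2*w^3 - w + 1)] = (-4*w^4 + 14*w^3 + 5*w^2 - 4*w + 4)/(4*w^6 + 4*w^4 - 4*w^3 + w^2 - 2*w + 1)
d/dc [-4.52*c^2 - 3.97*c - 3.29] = -9.04*c - 3.97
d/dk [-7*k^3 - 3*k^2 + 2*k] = -21*k^2 - 6*k + 2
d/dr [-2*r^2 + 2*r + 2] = 2 - 4*r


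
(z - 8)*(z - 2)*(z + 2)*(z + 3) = z^4 - 5*z^3 - 28*z^2 + 20*z + 96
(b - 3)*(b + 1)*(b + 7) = b^3 + 5*b^2 - 17*b - 21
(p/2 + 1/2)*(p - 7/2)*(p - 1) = p^3/2 - 7*p^2/4 - p/2 + 7/4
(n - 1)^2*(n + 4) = n^3 + 2*n^2 - 7*n + 4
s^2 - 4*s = s*(s - 4)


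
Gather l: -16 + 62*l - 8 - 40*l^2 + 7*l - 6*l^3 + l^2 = -6*l^3 - 39*l^2 + 69*l - 24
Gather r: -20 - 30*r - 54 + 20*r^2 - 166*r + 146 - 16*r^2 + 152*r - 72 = 4*r^2 - 44*r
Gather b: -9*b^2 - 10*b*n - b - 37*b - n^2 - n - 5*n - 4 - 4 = -9*b^2 + b*(-10*n - 38) - n^2 - 6*n - 8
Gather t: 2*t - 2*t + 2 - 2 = 0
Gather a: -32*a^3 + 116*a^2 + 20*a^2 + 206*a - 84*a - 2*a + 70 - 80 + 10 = -32*a^3 + 136*a^2 + 120*a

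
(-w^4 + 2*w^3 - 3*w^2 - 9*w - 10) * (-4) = 4*w^4 - 8*w^3 + 12*w^2 + 36*w + 40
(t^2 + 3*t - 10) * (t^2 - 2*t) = t^4 + t^3 - 16*t^2 + 20*t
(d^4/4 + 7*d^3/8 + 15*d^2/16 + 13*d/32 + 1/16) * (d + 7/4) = d^5/4 + 21*d^4/16 + 79*d^3/32 + 131*d^2/64 + 99*d/128 + 7/64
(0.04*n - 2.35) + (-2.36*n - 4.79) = -2.32*n - 7.14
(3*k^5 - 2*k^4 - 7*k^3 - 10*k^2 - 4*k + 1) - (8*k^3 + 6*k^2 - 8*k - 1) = 3*k^5 - 2*k^4 - 15*k^3 - 16*k^2 + 4*k + 2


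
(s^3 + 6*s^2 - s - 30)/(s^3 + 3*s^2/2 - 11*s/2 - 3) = 2*(s + 5)/(2*s + 1)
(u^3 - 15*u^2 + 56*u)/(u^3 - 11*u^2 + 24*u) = (u - 7)/(u - 3)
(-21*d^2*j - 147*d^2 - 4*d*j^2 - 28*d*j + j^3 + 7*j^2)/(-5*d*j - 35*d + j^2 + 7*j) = (21*d^2 + 4*d*j - j^2)/(5*d - j)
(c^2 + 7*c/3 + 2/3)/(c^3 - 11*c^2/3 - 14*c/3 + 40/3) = (3*c + 1)/(3*c^2 - 17*c + 20)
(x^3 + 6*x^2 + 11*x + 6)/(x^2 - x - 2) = (x^2 + 5*x + 6)/(x - 2)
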